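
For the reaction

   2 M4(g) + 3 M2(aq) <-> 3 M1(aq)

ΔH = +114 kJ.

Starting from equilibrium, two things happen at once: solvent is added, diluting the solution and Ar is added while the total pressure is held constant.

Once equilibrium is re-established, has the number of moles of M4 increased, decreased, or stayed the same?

Dilution scales every aqueous concentration by the same factor. Δn_aq = 3 − 3 = 0, so Q is unchanged — no shift.
Adding inert gas at constant total pressure expands the volume and lowers every reacting partial pressure. With Δn_gas = 0 − 2 = -2, Q moves away from K toward the side with fewer gas moles, so the system shifts toward the side with more gas moles — to the left.
The net shift is to the left. M4 is a reactant, so its amount increases.

increases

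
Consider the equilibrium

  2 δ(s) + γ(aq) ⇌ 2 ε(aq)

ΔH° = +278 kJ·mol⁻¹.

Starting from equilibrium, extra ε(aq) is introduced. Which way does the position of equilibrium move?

left

Adding ε (aq), a product, drives the reaction to the left.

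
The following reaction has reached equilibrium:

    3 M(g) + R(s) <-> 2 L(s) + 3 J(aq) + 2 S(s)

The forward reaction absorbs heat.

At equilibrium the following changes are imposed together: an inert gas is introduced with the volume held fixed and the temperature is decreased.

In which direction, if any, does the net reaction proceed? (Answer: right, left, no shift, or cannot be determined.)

left

At constant volume, adding an inert gas leaves every reacting species' partial pressure unchanged, so Q is unchanged — no shift from this change.
The forward reaction is endothermic. Lowering T favours the exothermic direction — shift to the left.
Only the nonzero effect(s) matter; the net shift is to the left.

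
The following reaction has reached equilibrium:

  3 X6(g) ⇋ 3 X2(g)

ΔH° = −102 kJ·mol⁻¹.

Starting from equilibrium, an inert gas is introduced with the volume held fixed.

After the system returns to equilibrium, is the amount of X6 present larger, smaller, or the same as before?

unchanged

At constant volume, adding an inert gas leaves every reacting species' partial pressure unchanged, so Q is unchanged — no shift from this change.
No net shift occurs, so the amount of X6 is unchanged.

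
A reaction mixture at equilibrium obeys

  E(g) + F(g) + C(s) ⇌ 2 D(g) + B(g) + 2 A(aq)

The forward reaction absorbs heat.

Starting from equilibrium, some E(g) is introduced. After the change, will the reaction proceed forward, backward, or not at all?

Adding E (g), a reactant, drives the reaction to the right.

right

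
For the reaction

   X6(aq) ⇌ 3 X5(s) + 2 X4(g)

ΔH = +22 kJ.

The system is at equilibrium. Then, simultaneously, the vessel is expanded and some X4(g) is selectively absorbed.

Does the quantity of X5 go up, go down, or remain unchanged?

increases

Gas moles: reactants 0, products 2 (Δn_gas = +2). Expansion shifts the system toward the side with more moles of gas — to the right.
Removing X4 (g), a product, drives the reaction to the right.
The net shift is to the right. X5 is a product, so its amount increases.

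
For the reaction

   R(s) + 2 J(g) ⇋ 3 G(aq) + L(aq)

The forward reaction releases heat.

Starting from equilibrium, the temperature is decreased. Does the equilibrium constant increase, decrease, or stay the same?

K depends on temperature via the van 't Hoff relation. The forward reaction is exothermic, so lowering T increases K.

increases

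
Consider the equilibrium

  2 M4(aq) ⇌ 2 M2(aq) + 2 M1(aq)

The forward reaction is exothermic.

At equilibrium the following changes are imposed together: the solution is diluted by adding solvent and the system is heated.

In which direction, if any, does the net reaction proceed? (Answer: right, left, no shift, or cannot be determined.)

Dilution lowers every aqueous concentration by the same factor. Δn_aq = 4 − 2 = +2, so the system shifts toward the side with more dissolved moles — to the right.
The forward reaction is exothermic. Raising T favours the endothermic direction — shift to the left.
The individual effects push in opposite directions; without quantitative information the net direction cannot be determined.

cannot be determined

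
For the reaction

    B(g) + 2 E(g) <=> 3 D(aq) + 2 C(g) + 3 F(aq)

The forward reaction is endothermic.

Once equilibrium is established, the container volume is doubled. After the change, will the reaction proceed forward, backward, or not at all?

Gas moles: reactants 3, products 2 (Δn_gas = -1). Expansion shifts the system toward the side with more moles of gas — to the left.

left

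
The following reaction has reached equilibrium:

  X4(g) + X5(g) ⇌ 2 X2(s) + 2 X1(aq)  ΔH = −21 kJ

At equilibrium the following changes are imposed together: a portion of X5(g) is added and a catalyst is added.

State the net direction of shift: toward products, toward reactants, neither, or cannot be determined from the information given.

right

Adding X5 (g), a reactant, drives the reaction to the right.
A catalyst speeds both forward and reverse rates equally; it changes neither Q nor K — no shift from this change.
Only the nonzero effect(s) matter; the net shift is to the right.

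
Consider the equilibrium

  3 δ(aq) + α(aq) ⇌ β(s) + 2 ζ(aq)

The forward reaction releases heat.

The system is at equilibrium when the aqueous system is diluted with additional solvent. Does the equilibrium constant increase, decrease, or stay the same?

The equilibrium constant depends only on temperature. This perturbation may move the position of equilibrium, but since T is unchanged, K itself is unchanged.

unchanged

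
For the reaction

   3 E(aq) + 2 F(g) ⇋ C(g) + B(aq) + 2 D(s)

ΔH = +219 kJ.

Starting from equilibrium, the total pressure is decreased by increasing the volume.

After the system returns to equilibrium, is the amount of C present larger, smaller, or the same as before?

decreases

Gas moles: reactants 2, products 1 (Δn_gas = -1). Expansion shifts the system toward the side with more moles of gas — to the left.
The net shift is to the left. C is a product, so its amount decreases.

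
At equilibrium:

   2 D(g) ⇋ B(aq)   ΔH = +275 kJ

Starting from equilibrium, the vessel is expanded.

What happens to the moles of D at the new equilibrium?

Gas moles: reactants 2, products 0 (Δn_gas = -2). Expansion shifts the system toward the side with more moles of gas — to the left.
The net shift is to the left. D is a reactant, so its amount increases.

increases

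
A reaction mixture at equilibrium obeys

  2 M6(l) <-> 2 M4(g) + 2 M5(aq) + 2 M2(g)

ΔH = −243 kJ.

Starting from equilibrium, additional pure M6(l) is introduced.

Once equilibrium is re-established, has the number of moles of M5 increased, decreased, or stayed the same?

M6 is a pure liquid; its activity is 1 regardless of amount, so Q is unaffected — no shift from this change.
No net shift occurs, so the amount of M5 is unchanged.

unchanged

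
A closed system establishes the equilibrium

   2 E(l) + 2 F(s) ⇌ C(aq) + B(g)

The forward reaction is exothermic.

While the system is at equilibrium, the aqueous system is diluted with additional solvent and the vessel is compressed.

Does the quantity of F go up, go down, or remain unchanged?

cannot be determined

Dilution lowers every aqueous concentration by the same factor. Δn_aq = 1 − 0 = +1, so the system shifts toward the side with more dissolved moles — to the right.
Gas moles: reactants 0, products 1 (Δn_gas = +1). Compression shifts the system toward the side with fewer moles of gas — to the left.
The two effects oppose each other, so the net shift — and hence the change in F — cannot be determined from the given information.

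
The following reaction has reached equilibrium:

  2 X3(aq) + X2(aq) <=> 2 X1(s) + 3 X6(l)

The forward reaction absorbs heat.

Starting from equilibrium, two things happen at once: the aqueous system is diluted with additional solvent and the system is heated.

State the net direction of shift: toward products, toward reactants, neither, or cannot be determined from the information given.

cannot be determined

Dilution lowers every aqueous concentration by the same factor. Δn_aq = 0 − 3 = -3, so the system shifts toward the side with more dissolved moles — to the left.
The forward reaction is endothermic. Raising T favours the endothermic direction — shift to the right.
The individual effects push in opposite directions; without quantitative information the net direction cannot be determined.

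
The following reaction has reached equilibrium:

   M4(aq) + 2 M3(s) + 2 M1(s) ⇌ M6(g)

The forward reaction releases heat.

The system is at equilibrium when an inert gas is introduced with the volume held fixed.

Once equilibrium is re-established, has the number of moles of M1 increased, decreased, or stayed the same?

At constant volume, adding an inert gas leaves every reacting species' partial pressure unchanged, so Q is unchanged — no shift from this change.
No net shift occurs, so the amount of M1 is unchanged.

unchanged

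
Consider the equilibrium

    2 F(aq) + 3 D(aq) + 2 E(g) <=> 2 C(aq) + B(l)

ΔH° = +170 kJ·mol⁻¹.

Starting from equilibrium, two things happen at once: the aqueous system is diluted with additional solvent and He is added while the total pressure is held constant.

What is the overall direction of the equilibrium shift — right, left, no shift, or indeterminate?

left

Dilution lowers every aqueous concentration by the same factor. Δn_aq = 2 − 5 = -3, so the system shifts toward the side with more dissolved moles — to the left.
Adding inert gas at constant total pressure expands the volume and lowers every reacting partial pressure. With Δn_gas = 0 − 2 = -2, Q moves away from K toward the side with fewer gas moles, so the system shifts toward the side with more gas moles — to the left.
All effects act in the same direction — net shift to the left.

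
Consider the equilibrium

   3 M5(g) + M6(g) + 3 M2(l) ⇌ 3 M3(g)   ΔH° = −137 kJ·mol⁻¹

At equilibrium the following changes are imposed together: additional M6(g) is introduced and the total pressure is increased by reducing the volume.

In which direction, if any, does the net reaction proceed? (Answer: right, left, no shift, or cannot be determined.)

Adding M6 (g), a reactant, drives the reaction to the right.
Gas moles: reactants 4, products 3 (Δn_gas = -1). Compression shifts the system toward the side with fewer moles of gas — to the right.
All effects act in the same direction — net shift to the right.

right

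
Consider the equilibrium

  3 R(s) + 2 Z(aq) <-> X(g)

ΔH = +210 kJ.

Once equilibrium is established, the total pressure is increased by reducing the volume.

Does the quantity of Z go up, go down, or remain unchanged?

increases

Gas moles: reactants 0, products 1 (Δn_gas = +1). Compression shifts the system toward the side with fewer moles of gas — to the left.
The net shift is to the left. Z is a reactant, so its amount increases.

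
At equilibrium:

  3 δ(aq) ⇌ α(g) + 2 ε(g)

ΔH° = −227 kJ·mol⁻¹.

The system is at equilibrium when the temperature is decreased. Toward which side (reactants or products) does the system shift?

right

The forward reaction is exothermic. Lowering T favours the exothermic direction — shift to the right.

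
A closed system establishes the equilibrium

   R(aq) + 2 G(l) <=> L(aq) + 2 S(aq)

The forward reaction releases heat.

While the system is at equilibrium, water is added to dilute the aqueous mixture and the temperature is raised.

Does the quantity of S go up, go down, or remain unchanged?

Dilution lowers every aqueous concentration by the same factor. Δn_aq = 3 − 1 = +2, so the system shifts toward the side with more dissolved moles — to the right.
The forward reaction is exothermic. Raising T favours the endothermic direction — shift to the left.
The two effects oppose each other, so the net shift — and hence the change in S — cannot be determined from the given information.

cannot be determined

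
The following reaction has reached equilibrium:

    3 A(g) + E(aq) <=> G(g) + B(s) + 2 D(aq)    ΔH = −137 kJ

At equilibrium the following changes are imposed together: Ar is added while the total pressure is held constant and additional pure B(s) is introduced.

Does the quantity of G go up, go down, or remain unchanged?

decreases

Adding inert gas at constant total pressure expands the volume and lowers every reacting partial pressure. With Δn_gas = 1 − 3 = -2, Q moves away from K toward the side with fewer gas moles, so the system shifts toward the side with more gas moles — to the left.
B is a pure solid; its activity is 1 regardless of amount, so Q is unaffected — no shift from this change.
The net shift is to the left. G is a product, so its amount decreases.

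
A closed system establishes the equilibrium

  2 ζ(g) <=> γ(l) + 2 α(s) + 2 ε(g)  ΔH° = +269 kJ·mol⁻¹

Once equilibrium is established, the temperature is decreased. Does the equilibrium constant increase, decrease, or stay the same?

K depends on temperature via the van 't Hoff relation. The forward reaction is endothermic, so lowering T decreases K.

decreases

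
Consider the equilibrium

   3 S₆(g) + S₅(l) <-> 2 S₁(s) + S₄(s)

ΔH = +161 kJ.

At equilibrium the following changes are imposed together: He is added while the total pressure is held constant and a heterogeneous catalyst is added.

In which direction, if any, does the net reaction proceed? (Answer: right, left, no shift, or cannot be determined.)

left

Adding inert gas at constant total pressure expands the volume and lowers every reacting partial pressure. With Δn_gas = 0 − 3 = -3, Q moves away from K toward the side with fewer gas moles, so the system shifts toward the side with more gas moles — to the left.
A catalyst speeds both forward and reverse rates equally; it changes neither Q nor K — no shift from this change.
Only the nonzero effect(s) matter; the net shift is to the left.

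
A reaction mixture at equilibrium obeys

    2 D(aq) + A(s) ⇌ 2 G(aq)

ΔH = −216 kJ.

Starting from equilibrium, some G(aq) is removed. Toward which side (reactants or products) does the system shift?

Removing G (aq), a product, drives the reaction to the right.

right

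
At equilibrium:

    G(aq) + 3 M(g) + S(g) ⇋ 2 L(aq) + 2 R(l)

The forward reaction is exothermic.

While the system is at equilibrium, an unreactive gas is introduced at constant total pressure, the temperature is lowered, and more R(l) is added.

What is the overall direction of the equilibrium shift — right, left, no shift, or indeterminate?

cannot be determined

Adding inert gas at constant total pressure expands the volume and lowers every reacting partial pressure. With Δn_gas = 0 − 4 = -4, Q moves away from K toward the side with fewer gas moles, so the system shifts toward the side with more gas moles — to the left.
The forward reaction is exothermic. Lowering T favours the exothermic direction — shift to the right.
R is a pure liquid; its activity is 1 regardless of amount, so Q is unaffected — no shift from this change.
The individual effects push in opposite directions; without quantitative information the net direction cannot be determined.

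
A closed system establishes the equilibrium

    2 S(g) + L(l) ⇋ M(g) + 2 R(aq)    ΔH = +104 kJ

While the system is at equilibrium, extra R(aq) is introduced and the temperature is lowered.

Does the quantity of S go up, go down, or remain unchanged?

Adding R (aq), a product, drives the reaction to the left.
The forward reaction is endothermic. Lowering T favours the exothermic direction — shift to the left.
The net shift is to the left. S is a reactant, so its amount increases.

increases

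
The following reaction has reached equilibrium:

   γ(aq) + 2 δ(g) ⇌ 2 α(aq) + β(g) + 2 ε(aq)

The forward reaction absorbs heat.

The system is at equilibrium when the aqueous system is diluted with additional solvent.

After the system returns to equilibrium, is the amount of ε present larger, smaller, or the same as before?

increases

Dilution lowers every aqueous concentration by the same factor. Δn_aq = 4 − 1 = +3, so the system shifts toward the side with more dissolved moles — to the right.
The net shift is to the right. ε is a product, so its amount increases.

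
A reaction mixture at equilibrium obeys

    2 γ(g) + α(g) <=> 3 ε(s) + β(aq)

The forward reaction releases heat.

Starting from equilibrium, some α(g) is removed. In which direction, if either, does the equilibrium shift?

left

Removing α (g), a reactant, drives the reaction to the left.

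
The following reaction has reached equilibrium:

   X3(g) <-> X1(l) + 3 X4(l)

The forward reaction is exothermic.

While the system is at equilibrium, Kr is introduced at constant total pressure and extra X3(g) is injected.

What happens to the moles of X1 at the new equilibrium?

Adding inert gas at constant total pressure expands the volume and lowers every reacting partial pressure. With Δn_gas = 0 − 1 = -1, Q moves away from K toward the side with fewer gas moles, so the system shifts toward the side with more gas moles — to the left.
Adding X3 (g), a reactant, drives the reaction to the right.
The two effects oppose each other, so the net shift — and hence the change in X1 — cannot be determined from the given information.

cannot be determined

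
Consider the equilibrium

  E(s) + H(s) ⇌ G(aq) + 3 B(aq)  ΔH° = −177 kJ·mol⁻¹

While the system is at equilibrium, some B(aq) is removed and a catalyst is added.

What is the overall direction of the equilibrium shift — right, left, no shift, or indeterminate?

right

Removing B (aq), a product, drives the reaction to the right.
A catalyst speeds both forward and reverse rates equally; it changes neither Q nor K — no shift from this change.
Only the nonzero effect(s) matter; the net shift is to the right.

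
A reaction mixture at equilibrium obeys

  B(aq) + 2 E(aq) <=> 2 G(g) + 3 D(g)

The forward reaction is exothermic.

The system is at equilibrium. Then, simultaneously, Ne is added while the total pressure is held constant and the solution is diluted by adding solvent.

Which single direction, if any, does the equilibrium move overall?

cannot be determined

Adding inert gas at constant total pressure expands the volume and lowers every reacting partial pressure. With Δn_gas = 5 − 0 = +5, Q moves away from K toward the side with fewer gas moles, so the system shifts toward the side with more gas moles — to the right.
Dilution lowers every aqueous concentration by the same factor. Δn_aq = 0 − 3 = -3, so the system shifts toward the side with more dissolved moles — to the left.
The individual effects push in opposite directions; without quantitative information the net direction cannot be determined.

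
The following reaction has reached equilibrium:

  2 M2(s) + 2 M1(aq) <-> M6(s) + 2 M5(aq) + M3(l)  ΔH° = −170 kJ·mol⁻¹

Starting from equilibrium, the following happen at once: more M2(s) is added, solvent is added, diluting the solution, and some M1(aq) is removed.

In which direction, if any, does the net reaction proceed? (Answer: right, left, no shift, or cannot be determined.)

left

M2 is a pure solid; its activity is 1 regardless of amount, so Q is unaffected — no shift from this change.
Dilution scales every aqueous concentration by the same factor. Δn_aq = 2 − 2 = 0, so Q is unchanged — no shift.
Removing M1 (aq), a reactant, drives the reaction to the left.
Only the nonzero effect(s) matter; the net shift is to the left.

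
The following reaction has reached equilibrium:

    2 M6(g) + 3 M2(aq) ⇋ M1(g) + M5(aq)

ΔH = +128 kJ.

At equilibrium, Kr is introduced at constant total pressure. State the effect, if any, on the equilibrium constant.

unchanged

The equilibrium constant depends only on temperature. This perturbation may move the position of equilibrium, but since T is unchanged, K itself is unchanged.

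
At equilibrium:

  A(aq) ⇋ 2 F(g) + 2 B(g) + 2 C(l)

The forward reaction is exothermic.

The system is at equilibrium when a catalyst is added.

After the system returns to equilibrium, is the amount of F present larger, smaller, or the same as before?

A catalyst speeds both forward and reverse rates equally; it changes neither Q nor K — no shift from this change.
No net shift occurs, so the amount of F is unchanged.

unchanged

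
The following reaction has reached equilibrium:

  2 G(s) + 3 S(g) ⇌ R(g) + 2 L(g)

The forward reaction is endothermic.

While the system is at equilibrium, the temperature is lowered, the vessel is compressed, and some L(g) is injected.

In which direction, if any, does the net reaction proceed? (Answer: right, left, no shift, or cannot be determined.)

The forward reaction is endothermic. Lowering T favours the exothermic direction — shift to the left.
Gas moles: reactants 3, products 3. Δn_gas = 0, so a volume change leaves Q equal to K — no shift from this change.
Adding L (g), a product, drives the reaction to the left.
Only the nonzero effect(s) matter; the net shift is to the left.

left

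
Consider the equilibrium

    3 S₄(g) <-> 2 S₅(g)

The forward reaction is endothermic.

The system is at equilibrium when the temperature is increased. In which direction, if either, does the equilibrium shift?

The forward reaction is endothermic. Raising T favours the endothermic direction — shift to the right.

right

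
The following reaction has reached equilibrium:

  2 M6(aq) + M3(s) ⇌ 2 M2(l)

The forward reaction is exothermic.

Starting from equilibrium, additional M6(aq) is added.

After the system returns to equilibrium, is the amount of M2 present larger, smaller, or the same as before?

Adding M6 (aq), a reactant, drives the reaction to the right.
The net shift is to the right. M2 is a product, so its amount increases.

increases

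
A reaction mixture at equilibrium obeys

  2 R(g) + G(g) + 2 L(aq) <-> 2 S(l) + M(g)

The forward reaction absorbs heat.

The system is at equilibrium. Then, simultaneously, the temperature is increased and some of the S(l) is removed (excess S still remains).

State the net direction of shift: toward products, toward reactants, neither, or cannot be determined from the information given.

right

The forward reaction is endothermic. Raising T favours the endothermic direction — shift to the right.
S is a pure liquid; its activity is 1 regardless of amount, so Q is unaffected — no shift from this change.
Only the nonzero effect(s) matter; the net shift is to the right.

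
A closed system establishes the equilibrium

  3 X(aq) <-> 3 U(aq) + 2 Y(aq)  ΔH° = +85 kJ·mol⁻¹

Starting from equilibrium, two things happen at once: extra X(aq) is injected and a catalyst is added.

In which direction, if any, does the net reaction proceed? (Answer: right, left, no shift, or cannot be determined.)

Adding X (aq), a reactant, drives the reaction to the right.
A catalyst speeds both forward and reverse rates equally; it changes neither Q nor K — no shift from this change.
Only the nonzero effect(s) matter; the net shift is to the right.

right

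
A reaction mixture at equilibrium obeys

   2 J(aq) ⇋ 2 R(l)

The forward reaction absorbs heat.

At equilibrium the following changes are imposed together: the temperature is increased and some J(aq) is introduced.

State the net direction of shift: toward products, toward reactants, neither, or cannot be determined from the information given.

The forward reaction is endothermic. Raising T favours the endothermic direction — shift to the right.
Adding J (aq), a reactant, drives the reaction to the right.
All effects act in the same direction — net shift to the right.

right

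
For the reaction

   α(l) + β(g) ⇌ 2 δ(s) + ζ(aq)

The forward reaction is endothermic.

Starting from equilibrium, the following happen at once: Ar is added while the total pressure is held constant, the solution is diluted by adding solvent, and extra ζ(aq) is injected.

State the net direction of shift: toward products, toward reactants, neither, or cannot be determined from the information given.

Adding inert gas at constant total pressure expands the volume and lowers every reacting partial pressure. With Δn_gas = 0 − 1 = -1, Q moves away from K toward the side with fewer gas moles, so the system shifts toward the side with more gas moles — to the left.
Dilution lowers every aqueous concentration by the same factor. Δn_aq = 1 − 0 = +1, so the system shifts toward the side with more dissolved moles — to the right.
Adding ζ (aq), a product, drives the reaction to the left.
The individual effects push in opposite directions; without quantitative information the net direction cannot be determined.

cannot be determined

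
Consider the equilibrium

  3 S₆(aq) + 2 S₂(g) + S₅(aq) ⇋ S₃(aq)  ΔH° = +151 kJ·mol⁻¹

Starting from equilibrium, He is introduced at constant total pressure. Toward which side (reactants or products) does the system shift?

left

Adding inert gas at constant total pressure expands the volume and lowers every reacting partial pressure. With Δn_gas = 0 − 2 = -2, Q moves away from K toward the side with fewer gas moles, so the system shifts toward the side with more gas moles — to the left.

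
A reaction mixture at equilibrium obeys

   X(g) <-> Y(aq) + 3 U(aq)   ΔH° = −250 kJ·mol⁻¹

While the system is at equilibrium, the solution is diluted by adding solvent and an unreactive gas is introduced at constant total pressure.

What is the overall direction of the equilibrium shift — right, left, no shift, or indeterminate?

cannot be determined

Dilution lowers every aqueous concentration by the same factor. Δn_aq = 4 − 0 = +4, so the system shifts toward the side with more dissolved moles — to the right.
Adding inert gas at constant total pressure expands the volume and lowers every reacting partial pressure. With Δn_gas = 0 − 1 = -1, Q moves away from K toward the side with fewer gas moles, so the system shifts toward the side with more gas moles — to the left.
The individual effects push in opposite directions; without quantitative information the net direction cannot be determined.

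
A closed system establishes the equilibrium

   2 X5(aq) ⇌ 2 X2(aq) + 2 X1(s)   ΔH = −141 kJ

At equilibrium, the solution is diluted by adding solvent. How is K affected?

The equilibrium constant depends only on temperature. This perturbation changes neither the position of equilibrium nor K.

unchanged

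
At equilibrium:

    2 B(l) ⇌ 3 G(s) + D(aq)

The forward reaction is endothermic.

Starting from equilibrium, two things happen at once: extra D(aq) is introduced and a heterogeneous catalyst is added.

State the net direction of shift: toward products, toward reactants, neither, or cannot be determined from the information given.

left

Adding D (aq), a product, drives the reaction to the left.
A catalyst speeds both forward and reverse rates equally; it changes neither Q nor K — no shift from this change.
Only the nonzero effect(s) matter; the net shift is to the left.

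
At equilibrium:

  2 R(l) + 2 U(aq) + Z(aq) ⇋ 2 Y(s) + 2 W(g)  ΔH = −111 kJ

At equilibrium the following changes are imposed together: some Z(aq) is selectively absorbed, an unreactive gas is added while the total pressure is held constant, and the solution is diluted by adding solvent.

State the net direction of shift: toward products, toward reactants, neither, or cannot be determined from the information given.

Removing Z (aq), a reactant, drives the reaction to the left.
Adding inert gas at constant total pressure expands the volume and lowers every reacting partial pressure. With Δn_gas = 2 − 0 = +2, Q moves away from K toward the side with fewer gas moles, so the system shifts toward the side with more gas moles — to the right.
Dilution lowers every aqueous concentration by the same factor. Δn_aq = 0 − 3 = -3, so the system shifts toward the side with more dissolved moles — to the left.
The individual effects push in opposite directions; without quantitative information the net direction cannot be determined.

cannot be determined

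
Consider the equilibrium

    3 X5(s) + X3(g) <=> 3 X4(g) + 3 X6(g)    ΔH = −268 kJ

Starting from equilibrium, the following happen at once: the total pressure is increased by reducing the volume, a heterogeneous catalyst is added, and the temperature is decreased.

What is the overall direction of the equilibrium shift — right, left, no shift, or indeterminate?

Gas moles: reactants 1, products 6 (Δn_gas = +5). Compression shifts the system toward the side with fewer moles of gas — to the left.
A catalyst speeds both forward and reverse rates equally; it changes neither Q nor K — no shift from this change.
The forward reaction is exothermic. Lowering T favours the exothermic direction — shift to the right.
The individual effects push in opposite directions; without quantitative information the net direction cannot be determined.

cannot be determined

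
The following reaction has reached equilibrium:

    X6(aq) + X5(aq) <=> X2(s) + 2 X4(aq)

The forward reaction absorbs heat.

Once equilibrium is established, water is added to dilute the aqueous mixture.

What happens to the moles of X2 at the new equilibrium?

unchanged

Dilution scales every aqueous concentration by the same factor. Δn_aq = 2 − 2 = 0, so Q is unchanged — no shift.
No net shift occurs, so the amount of X2 is unchanged.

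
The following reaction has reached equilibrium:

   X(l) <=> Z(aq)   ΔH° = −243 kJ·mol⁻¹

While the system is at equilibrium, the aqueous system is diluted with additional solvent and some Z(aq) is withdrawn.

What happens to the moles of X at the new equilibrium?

Dilution lowers every aqueous concentration by the same factor. Δn_aq = 1 − 0 = +1, so the system shifts toward the side with more dissolved moles — to the right.
Removing Z (aq), a product, drives the reaction to the right.
The net shift is to the right. X is a reactant, so its amount decreases.

decreases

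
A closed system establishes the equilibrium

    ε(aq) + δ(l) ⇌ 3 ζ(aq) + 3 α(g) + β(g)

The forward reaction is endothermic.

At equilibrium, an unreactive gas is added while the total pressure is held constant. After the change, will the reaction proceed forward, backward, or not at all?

Adding inert gas at constant total pressure expands the volume and lowers every reacting partial pressure. With Δn_gas = 4 − 0 = +4, Q moves away from K toward the side with fewer gas moles, so the system shifts toward the side with more gas moles — to the right.

right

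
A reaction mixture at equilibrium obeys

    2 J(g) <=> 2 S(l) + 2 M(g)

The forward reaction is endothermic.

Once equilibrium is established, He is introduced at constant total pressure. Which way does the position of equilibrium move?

Adding inert gas at constant total pressure expands the volume, scaling every reacting partial pressure by the same factor. Δn_gas = 2 − 2 = 0, so Q is unchanged — no shift.

no shift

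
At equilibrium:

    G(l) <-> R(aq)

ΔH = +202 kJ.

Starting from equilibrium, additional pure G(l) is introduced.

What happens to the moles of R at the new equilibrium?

unchanged

G is a pure liquid; its activity is 1 regardless of amount, so Q is unaffected — no shift from this change.
No net shift occurs, so the amount of R is unchanged.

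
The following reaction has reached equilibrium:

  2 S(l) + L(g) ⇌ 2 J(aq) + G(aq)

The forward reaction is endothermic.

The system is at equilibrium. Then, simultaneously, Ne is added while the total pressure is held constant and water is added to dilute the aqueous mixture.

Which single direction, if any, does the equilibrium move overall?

Adding inert gas at constant total pressure expands the volume and lowers every reacting partial pressure. With Δn_gas = 0 − 1 = -1, Q moves away from K toward the side with fewer gas moles, so the system shifts toward the side with more gas moles — to the left.
Dilution lowers every aqueous concentration by the same factor. Δn_aq = 3 − 0 = +3, so the system shifts toward the side with more dissolved moles — to the right.
The individual effects push in opposite directions; without quantitative information the net direction cannot be determined.

cannot be determined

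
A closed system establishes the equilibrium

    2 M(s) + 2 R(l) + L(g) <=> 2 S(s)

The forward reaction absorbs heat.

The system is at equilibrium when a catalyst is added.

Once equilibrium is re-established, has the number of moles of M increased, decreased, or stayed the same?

A catalyst speeds both forward and reverse rates equally; it changes neither Q nor K — no shift from this change.
No net shift occurs, so the amount of M is unchanged.

unchanged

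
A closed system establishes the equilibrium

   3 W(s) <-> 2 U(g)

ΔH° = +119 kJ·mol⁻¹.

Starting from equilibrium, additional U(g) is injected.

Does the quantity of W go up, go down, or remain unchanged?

Adding U (g), a product, drives the reaction to the left.
The net shift is to the left. W is a reactant, so its amount increases.

increases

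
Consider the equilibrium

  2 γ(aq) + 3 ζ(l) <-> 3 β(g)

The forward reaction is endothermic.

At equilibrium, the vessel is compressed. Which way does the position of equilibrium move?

left

Gas moles: reactants 0, products 3 (Δn_gas = +3). Compression shifts the system toward the side with fewer moles of gas — to the left.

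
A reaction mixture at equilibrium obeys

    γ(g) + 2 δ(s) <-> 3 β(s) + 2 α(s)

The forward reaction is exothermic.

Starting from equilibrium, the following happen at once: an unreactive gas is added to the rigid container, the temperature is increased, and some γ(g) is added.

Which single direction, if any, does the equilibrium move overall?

cannot be determined

At constant volume, adding an inert gas leaves every reacting species' partial pressure unchanged, so Q is unchanged — no shift from this change.
The forward reaction is exothermic. Raising T favours the endothermic direction — shift to the left.
Adding γ (g), a reactant, drives the reaction to the right.
The individual effects push in opposite directions; without quantitative information the net direction cannot be determined.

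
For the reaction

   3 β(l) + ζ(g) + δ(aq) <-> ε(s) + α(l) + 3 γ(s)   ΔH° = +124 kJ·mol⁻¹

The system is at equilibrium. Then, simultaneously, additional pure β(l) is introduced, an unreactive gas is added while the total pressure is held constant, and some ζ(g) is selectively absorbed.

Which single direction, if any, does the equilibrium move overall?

β is a pure liquid; its activity is 1 regardless of amount, so Q is unaffected — no shift from this change.
Adding inert gas at constant total pressure expands the volume and lowers every reacting partial pressure. With Δn_gas = 0 − 1 = -1, Q moves away from K toward the side with fewer gas moles, so the system shifts toward the side with more gas moles — to the left.
Removing ζ (g), a reactant, drives the reaction to the left.
Only the nonzero effect(s) matter; the net shift is to the left.

left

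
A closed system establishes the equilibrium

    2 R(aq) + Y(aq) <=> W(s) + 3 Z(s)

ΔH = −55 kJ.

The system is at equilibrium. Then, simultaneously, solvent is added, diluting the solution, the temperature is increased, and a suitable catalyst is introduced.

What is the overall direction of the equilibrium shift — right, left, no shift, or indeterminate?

Dilution lowers every aqueous concentration by the same factor. Δn_aq = 0 − 3 = -3, so the system shifts toward the side with more dissolved moles — to the left.
The forward reaction is exothermic. Raising T favours the endothermic direction — shift to the left.
A catalyst speeds both forward and reverse rates equally; it changes neither Q nor K — no shift from this change.
Only the nonzero effect(s) matter; the net shift is to the left.

left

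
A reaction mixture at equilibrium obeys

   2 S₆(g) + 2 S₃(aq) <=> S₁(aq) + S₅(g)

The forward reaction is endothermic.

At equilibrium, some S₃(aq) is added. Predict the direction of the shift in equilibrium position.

Adding S₃ (aq), a reactant, drives the reaction to the right.

right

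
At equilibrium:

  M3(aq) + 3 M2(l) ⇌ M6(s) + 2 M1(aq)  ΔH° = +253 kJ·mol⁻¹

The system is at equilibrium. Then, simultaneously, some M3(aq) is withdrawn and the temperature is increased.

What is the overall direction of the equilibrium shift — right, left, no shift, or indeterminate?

Removing M3 (aq), a reactant, drives the reaction to the left.
The forward reaction is endothermic. Raising T favours the endothermic direction — shift to the right.
The individual effects push in opposite directions; without quantitative information the net direction cannot be determined.

cannot be determined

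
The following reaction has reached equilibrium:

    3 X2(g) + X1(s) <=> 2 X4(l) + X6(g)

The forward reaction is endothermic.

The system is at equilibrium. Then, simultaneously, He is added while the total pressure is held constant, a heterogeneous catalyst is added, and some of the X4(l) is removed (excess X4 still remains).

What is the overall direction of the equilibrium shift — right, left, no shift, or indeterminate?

Adding inert gas at constant total pressure expands the volume and lowers every reacting partial pressure. With Δn_gas = 1 − 3 = -2, Q moves away from K toward the side with fewer gas moles, so the system shifts toward the side with more gas moles — to the left.
A catalyst speeds both forward and reverse rates equally; it changes neither Q nor K — no shift from this change.
X4 is a pure liquid; its activity is 1 regardless of amount, so Q is unaffected — no shift from this change.
Only the nonzero effect(s) matter; the net shift is to the left.

left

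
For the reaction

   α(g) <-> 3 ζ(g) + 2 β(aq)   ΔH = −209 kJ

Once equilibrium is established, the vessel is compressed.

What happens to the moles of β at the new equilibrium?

decreases

Gas moles: reactants 1, products 3 (Δn_gas = +2). Compression shifts the system toward the side with fewer moles of gas — to the left.
The net shift is to the left. β is a product, so its amount decreases.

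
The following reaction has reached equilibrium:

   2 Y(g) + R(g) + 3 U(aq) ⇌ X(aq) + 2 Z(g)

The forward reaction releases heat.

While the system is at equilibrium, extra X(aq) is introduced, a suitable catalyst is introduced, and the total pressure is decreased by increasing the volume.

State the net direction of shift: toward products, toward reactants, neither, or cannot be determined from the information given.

left

Adding X (aq), a product, drives the reaction to the left.
A catalyst speeds both forward and reverse rates equally; it changes neither Q nor K — no shift from this change.
Gas moles: reactants 3, products 2 (Δn_gas = -1). Expansion shifts the system toward the side with more moles of gas — to the left.
Only the nonzero effect(s) matter; the net shift is to the left.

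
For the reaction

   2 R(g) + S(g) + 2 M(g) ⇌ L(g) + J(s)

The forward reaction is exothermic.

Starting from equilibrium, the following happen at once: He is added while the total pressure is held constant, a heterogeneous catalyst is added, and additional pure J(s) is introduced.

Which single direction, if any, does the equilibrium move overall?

Adding inert gas at constant total pressure expands the volume and lowers every reacting partial pressure. With Δn_gas = 1 − 5 = -4, Q moves away from K toward the side with fewer gas moles, so the system shifts toward the side with more gas moles — to the left.
A catalyst speeds both forward and reverse rates equally; it changes neither Q nor K — no shift from this change.
J is a pure solid; its activity is 1 regardless of amount, so Q is unaffected — no shift from this change.
Only the nonzero effect(s) matter; the net shift is to the left.

left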